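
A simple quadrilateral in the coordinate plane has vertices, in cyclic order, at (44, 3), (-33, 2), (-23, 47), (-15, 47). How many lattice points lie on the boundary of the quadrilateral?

Summing gcd(|Δx|,|Δy|) over the edges gives the boundary count: gcd(77,1) + gcd(10,45) + gcd(8,0) + gcd(59,44) = 1+5+8+1 = 15.

15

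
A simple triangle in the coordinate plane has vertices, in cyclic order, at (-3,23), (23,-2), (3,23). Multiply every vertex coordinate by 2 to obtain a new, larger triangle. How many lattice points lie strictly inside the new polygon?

289

Using the shoelace formula, 2A = |((-3)·(-2) − 23·23) + (23·23 − 3·(-2)) + (3·23 − (-3)·23)| = 150, so the area is 75.
Along each edge there are gcd(|Δx|,|Δy|)+1 lattice points, so counting each shared vertex once the boundary has gcd(26,25) + gcd(20,25) + gcd(6,0) = 1+5+6 = 12.
Scaling by 2 multiplies the area by 2² = 4 (so the new area is 300) and multiplies the boundary lattice-point count by 2, giving 24.
By Pick's theorem, the interior count of the dilated polygon is 300 − 24/2 + 1 = 289.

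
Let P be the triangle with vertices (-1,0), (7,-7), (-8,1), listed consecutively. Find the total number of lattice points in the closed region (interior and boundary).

By the shoelace formula, twice the signed area is |[(-1)·(-7) − 7·0] + [7·1 − (-8)·(-7)] + [(-8)·0 − (-1)·1]| = 41, so the area is 20.5.
Along each edge there are gcd(|Δx|,|Δy|)+1 lattice points, so counting each shared vertex once the boundary has gcd(8,7) + gcd(15,8) + gcd(7,1) = 1+1+1 = 3.
Pick's theorem gives I = A − B/2 + 1 = 20.5 − 3/2 + 1 = 20, so the closed region contains I + B = 20 + 3 = 23 lattice points.

23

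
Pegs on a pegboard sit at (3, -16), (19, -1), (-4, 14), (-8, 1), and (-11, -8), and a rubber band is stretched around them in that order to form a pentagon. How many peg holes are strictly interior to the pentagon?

By the shoelace formula, twice the signed area is |(3·(-1) − 19·(-16)) + (19·14 − (-4)·(-1)) + ((-4)·1 − (-8)·14) + ((-8)·(-8) − (-11)·1) + ((-11)·(-16) − 3·(-8))| = 946, so the area is 473.
Along each edge there are gcd(|Δx|,|Δy|)+1 lattice points, so counting each shared vertex once the boundary has gcd(16,15) + gcd(23,15) + gcd(4,13) + gcd(3,9) + gcd(14,8) = 1+1+1+3+2 = 8.
Pick's theorem gives I = A − B/2 + 1 = 473 − 8/2 + 1 = 470.

470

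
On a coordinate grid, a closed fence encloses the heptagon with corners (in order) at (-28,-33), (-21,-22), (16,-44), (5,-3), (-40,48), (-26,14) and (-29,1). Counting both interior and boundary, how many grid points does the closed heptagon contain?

Using the shoelace formula, 2A = |((-28)·(-22) − (-21)·(-33)) + ((-21)·(-44) − 16·(-22)) + (16·(-3) − 5·(-44)) + (5·48 − (-40)·(-3)) + ((-40)·14 − (-26)·48) + ((-26)·1 − (-29)·14) + ((-29)·(-33) − (-28)·1)| = 3544, so the area is 1772.
Along each edge there are gcd(|Δx|,|Δy|)+1 lattice points, so counting each shared vertex once the boundary has gcd(7,11) + gcd(37,22) + gcd(11,41) + gcd(45,51) + gcd(14,34) + gcd(3,13) + gcd(1,34) = 1+1+1+3+2+1+1 = 10.
Pick's theorem gives I = A − B/2 + 1 = 1772 − 10/2 + 1 = 1768, so the closed region contains I + B = 1768 + 10 = 1778 lattice points.

1778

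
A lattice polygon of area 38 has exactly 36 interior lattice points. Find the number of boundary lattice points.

6

Pick's theorem gives A = I + B/2 − 1, so B = 2(A − I + 1) = 2(38 − 36 + 1) = 6.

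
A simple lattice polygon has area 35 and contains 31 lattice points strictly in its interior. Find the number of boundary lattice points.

Pick's theorem gives A = I + B/2 − 1, so B = 2(A − I + 1) = 2(35 − 31 + 1) = 10.

10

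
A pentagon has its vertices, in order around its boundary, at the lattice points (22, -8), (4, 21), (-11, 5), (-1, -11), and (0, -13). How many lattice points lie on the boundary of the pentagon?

6

Summing gcd(|Δx|,|Δy|) over the edges gives the boundary count: gcd(18,29) + gcd(15,16) + gcd(10,16) + gcd(1,2) + gcd(22,5) = 1+1+2+1+1 = 6.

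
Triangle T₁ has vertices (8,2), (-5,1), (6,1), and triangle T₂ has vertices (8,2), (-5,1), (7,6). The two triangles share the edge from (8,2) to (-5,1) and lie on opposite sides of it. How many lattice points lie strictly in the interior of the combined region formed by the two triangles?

The union is the simple quadrilateral with vertices (8,2), (6,1), (-5,1), (7,6) in order.
The shoelace formula gives twice the area as |(8·1 − 6·2) + (6·1 − (-5)·1) + ((-5)·6 − 7·1) + (7·2 − 8·6)| = 64, so the area is 32.
The number of boundary lattice points is Σ gcd(|Δx|,|Δy|) = gcd(2,1) + gcd(11,0) + gcd(12,5) + gcd(1,4) = 1+11+1+1 = 14.
By Pick's theorem I = A − B/2 + 1 = 32 − 14/2 + 1 = 26.

26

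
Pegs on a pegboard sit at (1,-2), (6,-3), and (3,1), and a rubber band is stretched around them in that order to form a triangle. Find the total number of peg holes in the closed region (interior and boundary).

11

The shoelace formula gives twice the area as |(1·(-3) − 6·(-2)) + (6·1 − 3·(-3)) + (3·(-2) − 1·1)| = 17, so the area is 17/2.
The number of boundary lattice points is Σ gcd(|Δx|,|Δy|) = gcd(5,1) + gcd(3,4) + gcd(2,3) = 1+1+1 = 3.
Pick's theorem gives I = A − B/2 + 1 = 17/2 − 3/2 + 1 = 8, so the closed region contains I + B = 8 + 3 = 11 lattice points.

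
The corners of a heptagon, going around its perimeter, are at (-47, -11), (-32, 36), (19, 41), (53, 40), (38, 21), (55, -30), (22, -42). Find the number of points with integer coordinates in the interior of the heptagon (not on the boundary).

Using the shoelace formula, 2A = |((-47)·36 − (-32)·(-11)) + ((-32)·41 − 19·36) + (19·40 − 53·41) + (53·21 − 38·40) + (38·(-30) − 55·21) + (55·(-42) − 22·(-30)) + (22·(-11) − (-47)·(-42))| = 12021, so the area is 6010.5.
Along each edge there are gcd(|Δx|,|Δy|)+1 lattice points, so counting each shared vertex once the boundary has gcd(15,47) + gcd(51,5) + gcd(34,1) + gcd(15,19) + gcd(17,51) + gcd(33,12) + gcd(69,31) = 1+1+1+1+17+3+1 = 25.
By Pick's theorem A = I + B/2 − 1, so I = 6010.5 − 25/2 + 1 = 5999.

5999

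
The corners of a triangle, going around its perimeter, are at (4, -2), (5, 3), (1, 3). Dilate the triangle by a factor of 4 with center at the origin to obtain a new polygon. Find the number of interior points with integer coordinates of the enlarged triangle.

149

By the shoelace formula, twice the signed area is |(4·3 − 5·(-2)) + (5·3 − 1·3) + (1·(-2) − 4·3)| = 20, so the area is 10.
Along each edge there are gcd(|Δx|,|Δy|)+1 lattice points, so counting each shared vertex once the boundary has gcd(1,5) + gcd(4,0) + gcd(3,5) = 1+4+1 = 6.
Scaling by 4 multiplies the area by 4² = 16 (so the new area is 160) and multiplies the boundary lattice-point count by 4, giving 24.
By Pick's theorem, the interior count of the dilated polygon is 160 − 24/2 + 1 = 149.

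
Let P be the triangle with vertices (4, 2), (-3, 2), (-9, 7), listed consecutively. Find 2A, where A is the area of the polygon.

35

Using the shoelace formula, 2A = |(4·2 − (-3)·2) + ((-3)·7 − (-9)·2) + ((-9)·2 − 4·7)| = 35, so the area is 17.5.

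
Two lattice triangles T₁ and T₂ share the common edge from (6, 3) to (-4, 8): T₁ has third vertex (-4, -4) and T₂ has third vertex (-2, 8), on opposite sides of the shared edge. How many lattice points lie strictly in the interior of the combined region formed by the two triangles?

58

The union is the simple quadrilateral with vertices (6, 3), (-4, -4), (-4, 8), (-2, 8) in order.
Using the shoelace formula, 2A = |(6·(-4) − (-4)·3) + ((-4)·8 − (-4)·(-4)) + ((-4)·8 − (-2)·8) + ((-2)·3 − 6·8)| = 130, so the area is 65.
Summing gcd(|Δx|,|Δy|) over the edges gives the boundary count: gcd(10,7) + gcd(0,12) + gcd(2,0) + gcd(8,5) = 1+12+2+1 = 16.
By Pick's theorem I = A − B/2 + 1 = 65 − 16/2 + 1 = 58.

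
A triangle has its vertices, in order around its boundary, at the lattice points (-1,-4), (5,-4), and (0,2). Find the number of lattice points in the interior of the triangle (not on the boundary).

By the shoelace formula, twice the signed area is |[(-1)·(-4) − 5·(-4)] + [5·2 − 0·(-4)] + [0·(-4) − (-1)·2]| = 36, so the area is 18.
The number of boundary lattice points is Σ gcd(|Δx|,|Δy|) = gcd(6,0) + gcd(5,6) + gcd(1,6) = 6+1+1 = 8.
By Pick's theorem A = I + B/2 − 1, so I = 18 − 8/2 + 1 = 15.

15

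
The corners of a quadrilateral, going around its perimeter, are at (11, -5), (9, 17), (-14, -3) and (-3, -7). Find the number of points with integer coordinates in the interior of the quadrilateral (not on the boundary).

310

The shoelace formula gives twice the area as |(11·17 − 9·(-5)) + (9·(-3) − (-14)·17) + ((-14)·(-7) − (-3)·(-3)) + ((-3)·(-5) − 11·(-7))| = 624, so the area is 312.
Along each edge there are gcd(|Δx|,|Δy|)+1 lattice points, so counting each shared vertex once the boundary has gcd(2,22) + gcd(23,20) + gcd(11,4) + gcd(14,2) = 2+1+1+2 = 6.
By Pick's theorem A = I + B/2 − 1, so I = 312 − 6/2 + 1 = 310.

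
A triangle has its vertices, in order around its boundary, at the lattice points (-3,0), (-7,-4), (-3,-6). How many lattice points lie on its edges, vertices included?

Summing gcd(|Δx|,|Δy|) over the edges gives the boundary count: gcd(4,4) + gcd(4,2) + gcd(0,6) = 4+2+6 = 12.

12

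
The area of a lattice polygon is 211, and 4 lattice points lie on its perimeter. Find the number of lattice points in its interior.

Pick's theorem A = I + B/2 − 1 rearranges to I = A − B/2 + 1 = 211 − 4/2 + 1 = 210.

210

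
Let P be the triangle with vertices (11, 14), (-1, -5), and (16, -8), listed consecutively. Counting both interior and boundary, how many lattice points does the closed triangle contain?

182

The shoelace formula gives twice the area as |[11·(-5) − (-1)·14] + [(-1)·(-8) − 16·(-5)] + [16·14 − 11·(-8)]| = 359, so the area is 359/2.
Summing gcd(|Δx|,|Δy|) over the edges gives the boundary count: gcd(12,19) + gcd(17,3) + gcd(5,22) = 1+1+1 = 3.
Pick's theorem gives I = A − B/2 + 1 = 359/2 − 3/2 + 1 = 179, so the closed region contains I + B = 179 + 3 = 182 lattice points.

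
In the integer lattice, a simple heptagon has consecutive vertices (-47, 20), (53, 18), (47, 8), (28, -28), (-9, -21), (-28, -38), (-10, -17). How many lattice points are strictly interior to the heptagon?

The shoelace formula gives twice the area as |[(-47)·18 − 53·20] + [53·8 − 47·18] + [47·(-28) − 28·8] + [28·(-21) − (-9)·(-28)] + [(-9)·(-38) − (-28)·(-21)] + [(-28)·(-17) − (-10)·(-38)] + [(-10)·20 − (-47)·(-17)]| = 5857, so the area is 5857/2.
Summing gcd(|Δx|,|Δy|) over the edges gives the boundary count: gcd(100,2) + gcd(6,10) + gcd(19,36) + gcd(37,7) + gcd(19,17) + gcd(18,21) + gcd(37,37) = 2+2+1+1+1+3+37 = 47.
By Pick's theorem A = I + B/2 − 1, so I = 5857/2 − 47/2 + 1 = 2906.

2906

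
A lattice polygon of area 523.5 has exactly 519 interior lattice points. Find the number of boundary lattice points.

11

Pick's theorem gives A = I + B/2 − 1, so B = 2(A − I + 1) = 2(523.5 − 519 + 1) = 11.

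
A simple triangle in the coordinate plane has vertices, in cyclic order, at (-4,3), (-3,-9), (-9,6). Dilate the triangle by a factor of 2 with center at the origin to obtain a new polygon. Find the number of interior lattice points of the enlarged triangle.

The shoelace formula gives twice the area as |[(-4)·(-9) − (-3)·3] + [(-3)·6 − (-9)·(-9)] + [(-9)·3 − (-4)·6]| = 57, so the area is 28.5.
The number of boundary lattice points is Σ gcd(|Δx|,|Δy|) = gcd(1,12) + gcd(6,15) + gcd(5,3) = 1+3+1 = 5.
Scaling by 2 multiplies the area by 2² = 4 (so the new area is 114) and multiplies the boundary lattice-point count by 2, giving 10.
By Pick's theorem, the interior count of the dilated polygon is 114 − 10/2 + 1 = 110.

110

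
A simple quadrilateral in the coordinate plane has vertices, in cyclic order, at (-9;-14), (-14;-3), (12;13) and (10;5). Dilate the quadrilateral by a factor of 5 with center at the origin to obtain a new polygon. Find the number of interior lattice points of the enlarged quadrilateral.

The shoelace formula gives twice the area as |[(-9)·(-3) − (-14)·(-14)] + [(-14)·13 − 12·(-3)] + [12·5 − 10·13] + [10·(-14) − (-9)·5]| = 480, so the area is 240.
Summing gcd(|Δx|,|Δy|) over the edges gives the boundary count: gcd(5,11) + gcd(26,16) + gcd(2,8) + gcd(19,19) = 1+2+2+19 = 24.
Scaling by 5 multiplies the area by 5² = 25 (so the new area is 6000) and multiplies the boundary lattice-point count by 5, giving 120.
By Pick's theorem, the interior count of the dilated polygon is 6000 − 120/2 + 1 = 5941.

5941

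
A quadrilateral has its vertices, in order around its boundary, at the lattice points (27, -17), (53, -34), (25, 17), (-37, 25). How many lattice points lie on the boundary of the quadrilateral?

The number of boundary lattice points is Σ gcd(|Δx|,|Δy|) = gcd(26,17) + gcd(28,51) + gcd(62,8) + gcd(64,42) = 1+1+2+2 = 6.

6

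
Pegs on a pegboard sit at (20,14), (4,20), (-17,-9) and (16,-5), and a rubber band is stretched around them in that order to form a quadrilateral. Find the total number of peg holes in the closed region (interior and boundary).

The shoelace formula gives twice the area as |(20·20 − 4·14) + (4·(-9) − (-17)·20) + ((-17)·(-5) − 16·(-9)) + (16·14 − 20·(-5))| = 1201, so the area is 600.5.
Summing gcd(|Δx|,|Δy|) over the edges gives the boundary count: gcd(16,6) + gcd(21,29) + gcd(33,4) + gcd(4,19) = 2+1+1+1 = 5.
Pick's theorem gives I = A − B/2 + 1 = 600.5 − 5/2 + 1 = 599, so the closed region contains I + B = 599 + 5 = 604 lattice points.

604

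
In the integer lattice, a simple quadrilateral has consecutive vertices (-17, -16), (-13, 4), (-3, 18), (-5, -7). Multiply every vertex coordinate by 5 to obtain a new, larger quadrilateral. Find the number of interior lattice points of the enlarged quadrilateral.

5301

Using the shoelace formula, 2A = |[(-17)·4 − (-13)·(-16)] + [(-13)·18 − (-3)·4] + [(-3)·(-7) − (-5)·18] + [(-5)·(-16) − (-17)·(-7)]| = 426, so the area is 213.
Along each edge there are gcd(|Δx|,|Δy|)+1 lattice points, so counting each shared vertex once the boundary has gcd(4,20) + gcd(10,14) + gcd(2,25) + gcd(12,9) = 4+2+1+3 = 10.
Scaling by 5 multiplies the area by 5² = 25 (so the new area is 5325) and multiplies the boundary lattice-point count by 5, giving 50.
By Pick's theorem, the interior count of the dilated polygon is 5325 − 50/2 + 1 = 5301.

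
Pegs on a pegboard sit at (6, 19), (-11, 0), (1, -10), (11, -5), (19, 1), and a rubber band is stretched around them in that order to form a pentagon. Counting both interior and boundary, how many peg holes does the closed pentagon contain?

By the shoelace formula, twice the signed area is |[6·0 − (-11)·19] + [(-11)·(-10) − 1·0] + [1·(-5) − 11·(-10)] + [11·1 − 19·(-5)] + [19·19 − 6·1]| = 885, so the area is 885/2.
Summing gcd(|Δx|,|Δy|) over the edges gives the boundary count: gcd(17,19) + gcd(12,10) + gcd(10,5) + gcd(8,6) + gcd(13,18) = 1+2+5+2+1 = 11.
Pick's theorem gives I = A − B/2 + 1 = 885/2 − 11/2 + 1 = 438, so the closed region contains I + B = 438 + 11 = 449 lattice points.

449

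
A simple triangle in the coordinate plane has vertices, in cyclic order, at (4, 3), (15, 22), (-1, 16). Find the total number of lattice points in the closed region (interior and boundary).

122

By the shoelace formula, twice the signed area is |(4·22 − 15·3) + (15·16 − (-1)·22) + ((-1)·3 − 4·16)| = 238, so the area is 119.
The number of boundary lattice points is Σ gcd(|Δx|,|Δy|) = gcd(11,19) + gcd(16,6) + gcd(5,13) = 1+2+1 = 4.
Pick's theorem gives I = A − B/2 + 1 = 119 − 4/2 + 1 = 118, so the closed region contains I + B = 118 + 4 = 122 lattice points.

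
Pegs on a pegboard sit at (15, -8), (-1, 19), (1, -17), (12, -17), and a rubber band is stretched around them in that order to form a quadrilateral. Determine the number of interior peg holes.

303

The shoelace formula gives twice the area as |[15·19 − (-1)·(-8)] + [(-1)·(-17) − 1·19] + [1·(-17) − 12·(-17)] + [12·(-8) − 15·(-17)]| = 621, so the area is 310.5.
Summing gcd(|Δx|,|Δy|) over the edges gives the boundary count: gcd(16,27) + gcd(2,36) + gcd(11,0) + gcd(3,9) = 1+2+11+3 = 17.
Pick's theorem gives I = A − B/2 + 1 = 310.5 − 17/2 + 1 = 303.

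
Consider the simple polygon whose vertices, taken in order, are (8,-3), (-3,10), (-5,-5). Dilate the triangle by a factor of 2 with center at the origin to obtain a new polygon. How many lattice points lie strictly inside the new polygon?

The shoelace formula gives twice the area as |[8·10 − (-3)·(-3)] + [(-3)·(-5) − (-5)·10] + [(-5)·(-3) − 8·(-5)]| = 191, so the area is 191/2.
Along each edge there are gcd(|Δx|,|Δy|)+1 lattice points, so counting each shared vertex once the boundary has gcd(11,13) + gcd(2,15) + gcd(13,2) = 1+1+1 = 3.
Scaling by 2 multiplies the area by 2² = 4 (so the new area is 382) and multiplies the boundary lattice-point count by 2, giving 6.
By Pick's theorem, the interior count of the dilated polygon is 382 − 6/2 + 1 = 380.

380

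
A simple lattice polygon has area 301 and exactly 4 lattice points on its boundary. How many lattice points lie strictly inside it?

300

From Pick's theorem, I = A − B/2 + 1 = 301 − 4/2 + 1 = 300.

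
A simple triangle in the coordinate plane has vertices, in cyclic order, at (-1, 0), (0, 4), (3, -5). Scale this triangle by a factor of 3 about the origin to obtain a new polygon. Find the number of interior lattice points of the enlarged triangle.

88

Using the shoelace formula, 2A = |[(-1)·4 − 0·0] + [0·(-5) − 3·4] + [3·0 − (-1)·(-5)]| = 21, so the area is 21/2.
Along each edge there are gcd(|Δx|,|Δy|)+1 lattice points, so counting each shared vertex once the boundary has gcd(1,4) + gcd(3,9) + gcd(4,5) = 1+3+1 = 5.
Scaling by 3 multiplies the area by 3² = 9 (so the new area is 189/2) and multiplies the boundary lattice-point count by 3, giving 15.
By Pick's theorem, the interior count of the dilated polygon is 189/2 − 15/2 + 1 = 88.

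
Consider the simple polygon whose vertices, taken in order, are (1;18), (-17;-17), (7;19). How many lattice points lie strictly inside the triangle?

By the shoelace formula, twice the signed area is |(1·(-17) − (-17)·18) + ((-17)·19 − 7·(-17)) + (7·18 − 1·19)| = 192, so the area is 96.
Along each edge there are gcd(|Δx|,|Δy|)+1 lattice points, so counting each shared vertex once the boundary has gcd(18,35) + gcd(24,36) + gcd(6,1) = 1+12+1 = 14.
By Pick's theorem A = I + B/2 − 1, so I = 96 − 14/2 + 1 = 90.

90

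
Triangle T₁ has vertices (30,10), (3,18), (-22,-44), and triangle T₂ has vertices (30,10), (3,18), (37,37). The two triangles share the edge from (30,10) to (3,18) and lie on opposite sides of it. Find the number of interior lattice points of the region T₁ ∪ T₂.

1328

The union is the simple quadrilateral with vertices (30,10), (-22,-44), (3,18), (37,37) in order.
Using the shoelace formula, 2A = |(30·(-44) − (-22)·10) + ((-22)·18 − 3·(-44)) + (3·37 − 37·18) + (37·10 − 30·37)| = 2659, so the area is 1329.5.
Along each edge there are gcd(|Δx|,|Δy|)+1 lattice points, so counting each shared vertex once the boundary has gcd(52,54) + gcd(25,62) + gcd(34,19) + gcd(7,27) = 2+1+1+1 = 5.
By Pick's theorem I = A − B/2 + 1 = 1329.5 − 5/2 + 1 = 1328.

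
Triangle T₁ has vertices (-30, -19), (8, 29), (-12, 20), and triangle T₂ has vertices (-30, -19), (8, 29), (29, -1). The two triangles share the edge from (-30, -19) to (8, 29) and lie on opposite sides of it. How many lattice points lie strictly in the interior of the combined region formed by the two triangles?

1380

The union is the simple quadrilateral with vertices (-30, -19), (-12, 20), (8, 29), (29, -1) in order.
Using the shoelace formula, 2A = |[(-30)·20 − (-12)·(-19)] + [(-12)·29 − 8·20] + [8·(-1) − 29·29] + [29·(-19) − (-30)·(-1)]| = 2766, so the area is 1383.
Along each edge there are gcd(|Δx|,|Δy|)+1 lattice points, so counting each shared vertex once the boundary has gcd(18,39) + gcd(20,9) + gcd(21,30) + gcd(59,18) = 3+1+3+1 = 8.
By Pick's theorem I = A − B/2 + 1 = 1383 − 8/2 + 1 = 1380.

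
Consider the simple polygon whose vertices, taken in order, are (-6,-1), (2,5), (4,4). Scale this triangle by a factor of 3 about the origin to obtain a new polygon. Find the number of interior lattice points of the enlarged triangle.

79

Using the shoelace formula, 2A = |((-6)·5 − 2·(-1)) + (2·4 − 4·5) + (4·(-1) − (-6)·4)| = 20, so the area is 10.
The number of boundary lattice points is Σ gcd(|Δx|,|Δy|) = gcd(8,6) + gcd(2,1) + gcd(10,5) = 2+1+5 = 8.
Scaling by 3 multiplies the area by 3² = 9 (so the new area is 90) and multiplies the boundary lattice-point count by 3, giving 24.
By Pick's theorem, the interior count of the dilated polygon is 90 − 24/2 + 1 = 79.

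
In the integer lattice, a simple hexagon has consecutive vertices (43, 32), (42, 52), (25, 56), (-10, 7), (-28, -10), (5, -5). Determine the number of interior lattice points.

1765

The shoelace formula gives twice the area as |[43·52 − 42·32] + [42·56 − 25·52] + [25·7 − (-10)·56] + [(-10)·(-10) − (-28)·7] + [(-28)·(-5) − 5·(-10)] + [5·32 − 43·(-5)]| = 3540, so the area is 1770.
Summing gcd(|Δx|,|Δy|) over the edges gives the boundary count: gcd(1,20) + gcd(17,4) + gcd(35,49) + gcd(18,17) + gcd(33,5) + gcd(38,37) = 1+1+7+1+1+1 = 12.
By Pick's theorem A = I + B/2 − 1, so I = 1770 − 12/2 + 1 = 1765.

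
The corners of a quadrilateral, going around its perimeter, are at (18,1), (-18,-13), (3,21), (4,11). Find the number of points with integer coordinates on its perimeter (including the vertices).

6

The number of boundary lattice points is Σ gcd(|Δx|,|Δy|) = gcd(36,14) + gcd(21,34) + gcd(1,10) + gcd(14,10) = 2+1+1+2 = 6.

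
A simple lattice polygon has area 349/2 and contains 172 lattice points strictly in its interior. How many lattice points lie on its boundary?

Pick's theorem gives A = I + B/2 − 1, so B = 2(A − I + 1) = 2(349/2 − 172 + 1) = 7.

7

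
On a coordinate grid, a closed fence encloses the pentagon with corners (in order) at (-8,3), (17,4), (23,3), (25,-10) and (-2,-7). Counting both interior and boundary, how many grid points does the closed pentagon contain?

348

By the shoelace formula, twice the signed area is |((-8)·4 − 17·3) + (17·3 − 23·4) + (23·(-10) − 25·3) + (25·(-7) − (-2)·(-10)) + ((-2)·3 − (-8)·(-7))| = 686, so the area is 343.
Along each edge there are gcd(|Δx|,|Δy|)+1 lattice points, so counting each shared vertex once the boundary has gcd(25,1) + gcd(6,1) + gcd(2,13) + gcd(27,3) + gcd(6,10) = 1+1+1+3+2 = 8.
Pick's theorem gives I = A − B/2 + 1 = 343 − 8/2 + 1 = 340, so the closed region contains I + B = 340 + 8 = 348 lattice points.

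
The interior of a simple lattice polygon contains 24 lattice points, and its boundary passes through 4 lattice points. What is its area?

25

By Pick's theorem, A = I + B/2 − 1 = 24 + 4/2 − 1 = 25.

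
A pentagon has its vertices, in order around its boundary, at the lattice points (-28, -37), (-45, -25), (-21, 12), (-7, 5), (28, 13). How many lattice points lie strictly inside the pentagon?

By the shoelace formula, twice the signed area is |[(-28)·(-25) − (-45)·(-37)] + [(-45)·12 − (-21)·(-25)] + [(-21)·5 − (-7)·12] + [(-7)·13 − 28·5] + [28·(-37) − (-28)·13]| = 2954, so the area is 1477.
Summing gcd(|Δx|,|Δy|) over the edges gives the boundary count: gcd(17,12) + gcd(24,37) + gcd(14,7) + gcd(35,8) + gcd(56,50) = 1+1+7+1+2 = 12.
Pick's theorem gives I = A − B/2 + 1 = 1477 − 12/2 + 1 = 1472.

1472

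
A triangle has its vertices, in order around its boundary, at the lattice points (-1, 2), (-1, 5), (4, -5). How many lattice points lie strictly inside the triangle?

4

By the shoelace formula, twice the signed area is |[(-1)·5 − (-1)·2] + [(-1)·(-5) − 4·5] + [4·2 − (-1)·(-5)]| = 15, so the area is 15/2.
Summing gcd(|Δx|,|Δy|) over the edges gives the boundary count: gcd(0,3) + gcd(5,10) + gcd(5,7) = 3+5+1 = 9.
Pick's theorem gives I = A − B/2 + 1 = 15/2 − 9/2 + 1 = 4.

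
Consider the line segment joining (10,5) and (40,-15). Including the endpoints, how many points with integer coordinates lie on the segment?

11

The number of lattice points on a segment between lattice points is gcd(|Δx|,|Δy|) + 1 = gcd(30,20) + 1 = 10 + 1 = 11.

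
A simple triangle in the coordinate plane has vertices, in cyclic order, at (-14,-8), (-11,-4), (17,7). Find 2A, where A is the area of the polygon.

By the shoelace formula, twice the signed area is |((-14)·(-4) − (-11)·(-8)) + ((-11)·7 − 17·(-4)) + (17·(-8) − (-14)·7)| = 79, so the area is 79/2.

79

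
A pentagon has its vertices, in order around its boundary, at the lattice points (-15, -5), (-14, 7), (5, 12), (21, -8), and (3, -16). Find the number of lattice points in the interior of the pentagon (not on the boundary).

By the shoelace formula, twice the signed area is |((-15)·7 − (-14)·(-5)) + ((-14)·12 − 5·7) + (5·(-8) − 21·12) + (21·(-16) − 3·(-8)) + (3·(-5) − (-15)·(-16))| = 1237, so the area is 618.5.
Along each edge there are gcd(|Δx|,|Δy|)+1 lattice points, so counting each shared vertex once the boundary has gcd(1,12) + gcd(19,5) + gcd(16,20) + gcd(18,8) + gcd(18,11) = 1+1+4+2+1 = 9.
Pick's theorem gives I = A − B/2 + 1 = 618.5 − 9/2 + 1 = 615.

615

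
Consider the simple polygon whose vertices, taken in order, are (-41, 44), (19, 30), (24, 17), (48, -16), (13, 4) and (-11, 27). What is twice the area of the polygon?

The shoelace formula gives twice the area as |[(-41)·30 − 19·44] + [19·17 − 24·30] + [24·(-16) − 48·17] + [48·4 − 13·(-16)] + [13·27 − (-11)·4] + [(-11)·44 − (-41)·27]| = 2245, so the area is 2245/2.

2245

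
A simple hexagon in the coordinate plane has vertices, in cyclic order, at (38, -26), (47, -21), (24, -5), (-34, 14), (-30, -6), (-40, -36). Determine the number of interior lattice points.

2357

By the shoelace formula, twice the signed area is |[38·(-21) − 47·(-26)] + [47·(-5) − 24·(-21)] + [24·14 − (-34)·(-5)] + [(-34)·(-6) − (-30)·14] + [(-30)·(-36) − (-40)·(-6)] + [(-40)·(-26) − 38·(-36)]| = 4731, so the area is 4731/2.
Along each edge there are gcd(|Δx|,|Δy|)+1 lattice points, so counting each shared vertex once the boundary has gcd(9,5) + gcd(23,16) + gcd(58,19) + gcd(4,20) + gcd(10,30) + gcd(78,10) = 1+1+1+4+10+2 = 19.
By Pick's theorem A = I + B/2 − 1, so I = 4731/2 − 19/2 + 1 = 2357.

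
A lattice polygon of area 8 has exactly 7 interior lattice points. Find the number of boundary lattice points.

4

Pick's theorem gives A = I + B/2 − 1, so B = 2(A − I + 1) = 2(8 − 7 + 1) = 4.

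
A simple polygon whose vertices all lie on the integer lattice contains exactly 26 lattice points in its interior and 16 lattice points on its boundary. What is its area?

By Pick's theorem, A = I + B/2 − 1 = 26 + 16/2 − 1 = 33.

33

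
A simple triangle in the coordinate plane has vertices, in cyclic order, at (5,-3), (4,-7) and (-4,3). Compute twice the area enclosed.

Using the shoelace formula, 2A = |(5·(-7) − 4·(-3)) + (4·3 − (-4)·(-7)) + ((-4)·(-3) − 5·3)| = 42, so the area is 21.

42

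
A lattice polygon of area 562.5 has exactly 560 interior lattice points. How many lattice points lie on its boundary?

7

Pick's theorem gives A = I + B/2 − 1, so B = 2(A − I + 1) = 2(562.5 − 560 + 1) = 7.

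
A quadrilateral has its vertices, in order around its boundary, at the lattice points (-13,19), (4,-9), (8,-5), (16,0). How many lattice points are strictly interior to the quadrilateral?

The shoelace formula gives twice the area as |[(-13)·(-9) − 4·19] + [4·(-5) − 8·(-9)] + [8·0 − 16·(-5)] + [16·19 − (-13)·0]| = 477, so the area is 238.5.
The number of boundary lattice points is Σ gcd(|Δx|,|Δy|) = gcd(17,28) + gcd(4,4) + gcd(8,5) + gcd(29,19) = 1+4+1+1 = 7.
Pick's theorem gives I = A − B/2 + 1 = 238.5 − 7/2 + 1 = 236.

236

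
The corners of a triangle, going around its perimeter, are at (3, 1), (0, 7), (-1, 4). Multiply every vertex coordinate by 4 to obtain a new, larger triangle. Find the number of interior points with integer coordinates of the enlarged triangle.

111

By the shoelace formula, twice the signed area is |(3·7 − 0·1) + (0·4 − (-1)·7) + ((-1)·1 − 3·4)| = 15, so the area is 7.5.
Summing gcd(|Δx|,|Δy|) over the edges gives the boundary count: gcd(3,6) + gcd(1,3) + gcd(4,3) = 3+1+1 = 5.
Scaling by 4 multiplies the area by 4² = 16 (so the new area is 120) and multiplies the boundary lattice-point count by 4, giving 20.
By Pick's theorem, the interior count of the dilated polygon is 120 − 20/2 + 1 = 111.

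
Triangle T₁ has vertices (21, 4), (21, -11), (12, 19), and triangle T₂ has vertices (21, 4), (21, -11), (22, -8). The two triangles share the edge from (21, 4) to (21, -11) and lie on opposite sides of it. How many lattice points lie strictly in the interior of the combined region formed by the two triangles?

The union is the simple quadrilateral with vertices (21, 4), (12, 19), (21, -11), (22, -8) in order.
The shoelace formula gives twice the area as |(21·19 − 12·4) + (12·(-11) − 21·19) + (21·(-8) − 22·(-11)) + (22·4 − 21·(-8))| = 150, so the area is 75.
Along each edge there are gcd(|Δx|,|Δy|)+1 lattice points, so counting each shared vertex once the boundary has gcd(9,15) + gcd(9,30) + gcd(1,3) + gcd(1,12) = 3+3+1+1 = 8.
By Pick's theorem I = A − B/2 + 1 = 75 − 8/2 + 1 = 72.

72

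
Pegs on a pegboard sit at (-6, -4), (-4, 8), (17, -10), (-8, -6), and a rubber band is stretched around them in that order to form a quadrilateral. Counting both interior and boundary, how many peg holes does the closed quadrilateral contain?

178

Using the shoelace formula, 2A = |((-6)·8 − (-4)·(-4)) + ((-4)·(-10) − 17·8) + (17·(-6) − (-8)·(-10)) + ((-8)·(-4) − (-6)·(-6))| = 346, so the area is 173.
Summing gcd(|Δx|,|Δy|) over the edges gives the boundary count: gcd(2,12) + gcd(21,18) + gcd(25,4) + gcd(2,2) = 2+3+1+2 = 8.
Pick's theorem gives I = A − B/2 + 1 = 173 − 8/2 + 1 = 170, so the closed region contains I + B = 170 + 8 = 178 lattice points.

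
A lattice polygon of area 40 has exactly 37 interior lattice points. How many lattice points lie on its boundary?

8

Pick's theorem gives A = I + B/2 − 1, so B = 2(A − I + 1) = 2(40 − 37 + 1) = 8.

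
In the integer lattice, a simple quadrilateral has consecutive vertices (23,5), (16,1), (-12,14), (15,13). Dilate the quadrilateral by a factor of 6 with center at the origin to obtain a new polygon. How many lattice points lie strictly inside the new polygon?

The shoelace formula gives twice the area as |[23·1 − 16·5] + [16·14 − (-12)·1] + [(-12)·13 − 15·14] + [15·5 − 23·13]| = 411, so the area is 411/2.
The number of boundary lattice points is Σ gcd(|Δx|,|Δy|) = gcd(7,4) + gcd(28,13) + gcd(27,1) + gcd(8,8) = 1+1+1+8 = 11.
Scaling by 6 multiplies the area by 6² = 36 (so the new area is 7398) and multiplies the boundary lattice-point count by 6, giving 66.
By Pick's theorem, the interior count of the dilated polygon is 7398 − 66/2 + 1 = 7366.

7366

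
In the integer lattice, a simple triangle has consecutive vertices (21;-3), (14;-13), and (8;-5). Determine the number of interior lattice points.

57

By the shoelace formula, twice the signed area is |[21·(-13) − 14·(-3)] + [14·(-5) − 8·(-13)] + [8·(-3) − 21·(-5)]| = 116, so the area is 58.
Along each edge there are gcd(|Δx|,|Δy|)+1 lattice points, so counting each shared vertex once the boundary has gcd(7,10) + gcd(6,8) + gcd(13,2) = 1+2+1 = 4.
By Pick's theorem A = I + B/2 − 1, so I = 58 − 4/2 + 1 = 57.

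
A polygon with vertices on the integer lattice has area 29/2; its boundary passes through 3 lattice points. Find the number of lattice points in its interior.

Pick's theorem A = I + B/2 − 1 rearranges to I = A − B/2 + 1 = 29/2 − 3/2 + 1 = 14.

14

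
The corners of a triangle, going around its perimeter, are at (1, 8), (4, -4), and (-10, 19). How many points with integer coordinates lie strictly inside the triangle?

43

Using the shoelace formula, 2A = |[1·(-4) − 4·8] + [4·19 − (-10)·(-4)] + [(-10)·8 − 1·19]| = 99, so the area is 99/2.
The number of boundary lattice points is Σ gcd(|Δx|,|Δy|) = gcd(3,12) + gcd(14,23) + gcd(11,11) = 3+1+11 = 15.
By Pick's theorem A = I + B/2 − 1, so I = 99/2 − 15/2 + 1 = 43.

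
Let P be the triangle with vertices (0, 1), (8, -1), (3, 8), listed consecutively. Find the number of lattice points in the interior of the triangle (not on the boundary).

Using the shoelace formula, 2A = |[0·(-1) − 8·1] + [8·8 − 3·(-1)] + [3·1 − 0·8]| = 62, so the area is 31.
The number of boundary lattice points is Σ gcd(|Δx|,|Δy|) = gcd(8,2) + gcd(5,9) + gcd(3,7) = 2+1+1 = 4.
Pick's theorem gives I = A − B/2 + 1 = 31 − 4/2 + 1 = 30.

30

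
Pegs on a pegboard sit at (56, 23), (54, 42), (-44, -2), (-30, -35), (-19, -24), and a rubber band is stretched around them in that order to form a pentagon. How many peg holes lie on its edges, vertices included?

Along each edge there are gcd(|Δx|,|Δy|)+1 lattice points, so counting each shared vertex once the boundary has gcd(2,19) + gcd(98,44) + gcd(14,33) + gcd(11,11) + gcd(75,47) = 1+2+1+11+1 = 16.

16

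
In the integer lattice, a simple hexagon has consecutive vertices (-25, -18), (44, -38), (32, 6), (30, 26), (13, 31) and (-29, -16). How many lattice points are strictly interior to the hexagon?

By the shoelace formula, twice the signed area is |[(-25)·(-38) − 44·(-18)] + [44·6 − 32·(-38)] + [32·26 − 30·6] + [30·31 − 13·26] + [13·(-16) − (-29)·31] + [(-29)·(-18) − (-25)·(-16)]| = 5279, so the area is 5279/2.
The number of boundary lattice points is Σ gcd(|Δx|,|Δy|) = gcd(69,20) + gcd(12,44) + gcd(2,20) + gcd(17,5) + gcd(42,47) + gcd(4,2) = 1+4+2+1+1+2 = 11.
Pick's theorem gives I = A − B/2 + 1 = 5279/2 − 11/2 + 1 = 2635.

2635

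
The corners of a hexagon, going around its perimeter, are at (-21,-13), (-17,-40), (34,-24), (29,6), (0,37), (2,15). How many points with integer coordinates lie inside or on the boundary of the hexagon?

2294

Using the shoelace formula, 2A = |[(-21)·(-40) − (-17)·(-13)] + [(-17)·(-24) − 34·(-40)] + [34·6 − 29·(-24)] + [29·37 − 0·6] + [0·15 − 2·37] + [2·(-13) − (-21)·15]| = 4575, so the area is 4575/2.
The number of boundary lattice points is Σ gcd(|Δx|,|Δy|) = gcd(4,27) + gcd(51,16) + gcd(5,30) + gcd(29,31) + gcd(2,22) + gcd(23,28) = 1+1+5+1+2+1 = 11.
Pick's theorem gives I = A − B/2 + 1 = 4575/2 − 11/2 + 1 = 2283, so the closed region contains I + B = 2283 + 11 = 2294 lattice points.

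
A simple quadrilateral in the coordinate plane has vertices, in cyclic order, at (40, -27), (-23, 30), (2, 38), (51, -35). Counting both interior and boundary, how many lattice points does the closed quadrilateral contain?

1174

By the shoelace formula, twice the signed area is |(40·30 − (-23)·(-27)) + ((-23)·38 − 2·30) + (2·(-35) − 51·38) + (51·(-27) − 40·(-35))| = 2340, so the area is 1170.
Summing gcd(|Δx|,|Δy|) over the edges gives the boundary count: gcd(63,57) + gcd(25,8) + gcd(49,73) + gcd(11,8) = 3+1+1+1 = 6.
Pick's theorem gives I = A − B/2 + 1 = 1170 − 6/2 + 1 = 1168, so the closed region contains I + B = 1168 + 6 = 1174 lattice points.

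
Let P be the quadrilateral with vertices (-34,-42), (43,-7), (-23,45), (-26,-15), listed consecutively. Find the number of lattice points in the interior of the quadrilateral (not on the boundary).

2952

Using the shoelace formula, 2A = |((-34)·(-7) − 43·(-42)) + (43·45 − (-23)·(-7)) + ((-23)·(-15) − (-26)·45) + ((-26)·(-42) − (-34)·(-15))| = 5915, so the area is 2957.5.
Summing gcd(|Δx|,|Δy|) over the edges gives the boundary count: gcd(77,35) + gcd(66,52) + gcd(3,60) + gcd(8,27) = 7+2+3+1 = 13.
By Pick's theorem A = I + B/2 − 1, so I = 2957.5 − 13/2 + 1 = 2952.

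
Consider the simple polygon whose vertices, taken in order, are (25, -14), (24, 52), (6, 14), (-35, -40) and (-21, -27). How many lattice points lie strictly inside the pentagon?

The shoelace formula gives twice the area as |(25·52 − 24·(-14)) + (24·14 − 6·52) + (6·(-40) − (-35)·14) + ((-35)·(-27) − (-21)·(-40)) + ((-21)·(-14) − 25·(-27))| = 2984, so the area is 1492.
Summing gcd(|Δx|,|Δy|) over the edges gives the boundary count: gcd(1,66) + gcd(18,38) + gcd(41,54) + gcd(14,13) + gcd(46,13) = 1+2+1+1+1 = 6.
Pick's theorem gives I = A − B/2 + 1 = 1492 − 6/2 + 1 = 1490.

1490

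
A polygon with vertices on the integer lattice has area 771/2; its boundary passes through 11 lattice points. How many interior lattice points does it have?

381

Pick's theorem A = I + B/2 − 1 rearranges to I = A − B/2 + 1 = 771/2 − 11/2 + 1 = 381.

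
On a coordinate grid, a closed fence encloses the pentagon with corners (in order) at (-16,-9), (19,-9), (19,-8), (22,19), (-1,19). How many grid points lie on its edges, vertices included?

63

Along each edge there are gcd(|Δx|,|Δy|)+1 lattice points, so counting each shared vertex once the boundary has gcd(35,0) + gcd(0,1) + gcd(3,27) + gcd(23,0) + gcd(15,28) = 35+1+3+23+1 = 63.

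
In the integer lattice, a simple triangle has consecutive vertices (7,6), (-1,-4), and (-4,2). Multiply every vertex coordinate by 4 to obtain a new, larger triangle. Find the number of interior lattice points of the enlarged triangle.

The shoelace formula gives twice the area as |(7·(-4) − (-1)·6) + ((-1)·2 − (-4)·(-4)) + ((-4)·6 − 7·2)| = 78, so the area is 39.
Along each edge there are gcd(|Δx|,|Δy|)+1 lattice points, so counting each shared vertex once the boundary has gcd(8,10) + gcd(3,6) + gcd(11,4) = 2+3+1 = 6.
Scaling by 4 multiplies the area by 4² = 16 (so the new area is 624) and multiplies the boundary lattice-point count by 4, giving 24.
By Pick's theorem, the interior count of the dilated polygon is 624 − 24/2 + 1 = 613.

613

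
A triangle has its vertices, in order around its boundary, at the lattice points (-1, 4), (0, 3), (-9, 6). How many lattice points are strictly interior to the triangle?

1

The shoelace formula gives twice the area as |[(-1)·3 − 0·4] + [0·6 − (-9)·3] + [(-9)·4 − (-1)·6]| = 6, so the area is 3.
Summing gcd(|Δx|,|Δy|) over the edges gives the boundary count: gcd(1,1) + gcd(9,3) + gcd(8,2) = 1+3+2 = 6.
Pick's theorem gives I = A − B/2 + 1 = 3 − 6/2 + 1 = 1.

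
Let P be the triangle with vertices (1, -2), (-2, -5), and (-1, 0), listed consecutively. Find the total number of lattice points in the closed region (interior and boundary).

Using the shoelace formula, 2A = |(1·(-5) − (-2)·(-2)) + ((-2)·0 − (-1)·(-5)) + ((-1)·(-2) − 1·0)| = 12, so the area is 6.
Summing gcd(|Δx|,|Δy|) over the edges gives the boundary count: gcd(3,3) + gcd(1,5) + gcd(2,2) = 3+1+2 = 6.
Pick's theorem gives I = A − B/2 + 1 = 6 − 6/2 + 1 = 4, so the closed region contains I + B = 4 + 6 = 10 lattice points.

10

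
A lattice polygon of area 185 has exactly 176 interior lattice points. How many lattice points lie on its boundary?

20

Pick's theorem gives A = I + B/2 − 1, so B = 2(A − I + 1) = 2(185 − 176 + 1) = 20.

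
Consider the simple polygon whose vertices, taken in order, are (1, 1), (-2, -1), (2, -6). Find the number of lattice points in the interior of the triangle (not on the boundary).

Using the shoelace formula, 2A = |(1·(-1) − (-2)·1) + ((-2)·(-6) − 2·(-1)) + (2·1 − 1·(-6))| = 23, so the area is 23/2.
Summing gcd(|Δx|,|Δy|) over the edges gives the boundary count: gcd(3,2) + gcd(4,5) + gcd(1,7) = 1+1+1 = 3.
Pick's theorem gives I = A − B/2 + 1 = 23/2 − 3/2 + 1 = 11.

11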